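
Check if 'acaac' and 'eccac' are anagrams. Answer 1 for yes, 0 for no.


Sort characters of 'acaac': 'aaacc'
Sort characters of 'eccac': 'accce'
Sorted forms differ -> they are NOT anagrams
Result: 0

0


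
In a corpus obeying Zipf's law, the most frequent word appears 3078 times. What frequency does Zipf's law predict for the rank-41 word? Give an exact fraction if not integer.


Zipf's law: freq(rank) = f1 / rank
f1 = 3078, rank = 41
freq = 3078 / 41
GCD(3078, 41) = 1
Simplified: 3078/41

3078/41


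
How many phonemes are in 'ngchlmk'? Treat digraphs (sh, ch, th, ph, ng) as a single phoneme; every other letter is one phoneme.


Parsing 'ngchlmk' greedily, digraphs first:
  'ng' -> digraph (1 consonant phoneme) (phonemes so far: 1)
  'ch' -> digraph (1 consonant phoneme) (phonemes so far: 2)
  'l' -> consonant phoneme (phonemes so far: 3)
  'm' -> consonant phoneme (phonemes so far: 4)
  'k' -> consonant phoneme (phonemes so far: 5)
Total phonemes: 5

5


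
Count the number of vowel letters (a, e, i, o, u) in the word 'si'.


Scanning each character of 'si':
  Position 1: 's' -> consonant (running count: 0)
  Position 2: 'i' -> vowel (running count: 1)
Total vowels: 1

1


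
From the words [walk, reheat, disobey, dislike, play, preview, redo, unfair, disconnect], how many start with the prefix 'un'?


Checking each word for prefix 'un':
  'walk' -> no (count: 0)
  'reheat' -> no (count: 0)
  'disobey' -> no (count: 0)
  'dislike' -> no (count: 0)
  'play' -> no (count: 0)
  'preview' -> no (count: 0)
  'redo' -> no (count: 0)
  'unfair' -> YES, starts with 'un' (count: 1)
  'disconnect' -> no (count: 1)
Total with prefix 'un': 1

1


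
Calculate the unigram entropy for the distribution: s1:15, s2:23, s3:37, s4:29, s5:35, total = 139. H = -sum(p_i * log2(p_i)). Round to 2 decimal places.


Computing entropy H = -sum(p_i * log2(p_i)):
  s1: p = 15/139 = 0.1079, -p*log2(p) = 0.3466
  s2: p = 23/139 = 0.1655, -p*log2(p) = 0.4295
  s3: p = 37/139 = 0.2662, -p*log2(p) = 0.5083
  s4: p = 29/139 = 0.2086, -p*log2(p) = 0.4717
  s5: p = 35/139 = 0.2518, -p*log2(p) = 0.5010
H = sum of terms = 2.2571
Rounded to 2 decimals: 2.26

2.26


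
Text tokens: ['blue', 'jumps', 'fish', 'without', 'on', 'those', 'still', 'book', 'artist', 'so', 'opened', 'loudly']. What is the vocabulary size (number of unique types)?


Listing all tokens and tracking unique types:
  Token 1: 'blue' -> NEW (unique so far: 1)
  Token 2: 'jumps' -> NEW (unique so far: 2)
  Token 3: 'fish' -> NEW (unique so far: 3)
  Token 4: 'without' -> NEW (unique so far: 4)
  Token 5: 'on' -> NEW (unique so far: 5)
  Token 6: 'those' -> NEW (unique so far: 6)
  Token 7: 'still' -> NEW (unique so far: 7)
  Token 8: 'book' -> NEW (unique so far: 8)
  Token 9: 'artist' -> NEW (unique so far: 9)
  Token 10: 'so' -> NEW (unique so far: 10)
  Token 11: 'opened' -> NEW (unique so far: 11)
  Token 12: 'loudly' -> NEW (unique so far: 12)
Unique types: ('artist', 'blue', 'book', 'fish', 'jumps', 'loudly', 'on', 'opened', 'so', 'still', 'those', 'without')
Vocabulary size: 12

12


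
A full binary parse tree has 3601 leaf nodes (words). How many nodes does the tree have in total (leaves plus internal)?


Leaf nodes (terminals): 3601
Internal nodes = n - 1 = 3601 - 1 = 3600
Total = leaves + internal = 3601 + 3600 = 7201

7201


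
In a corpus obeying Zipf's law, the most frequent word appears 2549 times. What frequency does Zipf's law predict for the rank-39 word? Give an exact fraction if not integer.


Zipf's law: freq(rank) = f1 / rank
f1 = 2549, rank = 39
freq = 2549 / 39
GCD(2549, 39) = 1
Simplified: 2549/39

2549/39


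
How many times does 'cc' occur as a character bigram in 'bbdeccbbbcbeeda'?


Scanning 'bbdeccbbbcbeeda' for bigram 'cc':
  Position 0: 'bb' -> no
  Position 1: 'bd' -> no
  Position 2: 'de' -> no
  Position 3: 'ec' -> no
  Position 4: 'cc' -> MATCH
  Position 5: 'cb' -> no
  Position 6: 'bb' -> no
  Position 7: 'bb' -> no
  Position 8: 'bc' -> no
  Position 9: 'cb' -> no
  Position 10: 'be' -> no
  Position 11: 'ee' -> no
  Position 12: 'ed' -> no
  Position 13: 'da' -> no
Total matches: 1

1


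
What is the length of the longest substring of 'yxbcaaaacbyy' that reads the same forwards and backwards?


Scanning 'yxbcaaaacbyy' for palindromic substrings.
Substring at positions 2-9: 'bcaaaacb'.
Check: reverse('bcaaaacb') = 'bcaaaacb' -> palindrome confirmed.
Neighbouring characters ('x' / 'y') break symmetry, so it cannot extend further.
No longer palindromic substring exists; longest length = 8

8


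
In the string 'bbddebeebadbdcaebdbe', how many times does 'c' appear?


Scanning 'bbddebeebadbdcaebdbe' for 'c':
  Position 13: 'c' -> MATCH (count: 1)
Total occurrences of 'c': 1

1


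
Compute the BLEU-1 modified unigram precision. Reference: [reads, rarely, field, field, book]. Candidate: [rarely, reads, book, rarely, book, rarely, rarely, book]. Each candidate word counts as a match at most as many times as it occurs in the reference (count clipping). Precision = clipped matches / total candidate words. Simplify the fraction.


Reference word counts: {'book': 1, 'field': 2, 'rarely': 1, 'reads': 1}
Checking each candidate word (with clipping):
  'rarely' -> in reference (ref count 1, used 1/1) -> match (matches: 1)
  'reads' -> in reference (ref count 1, used 1/1) -> match (matches: 2)
  'book' -> in reference (ref count 1, used 1/1) -> match (matches: 3)
  'rarely' -> ref count 1 already used up (1/1) -> clipped, no match (matches: 3)
  'book' -> ref count 1 already used up (1/1) -> clipped, no match (matches: 3)
  'rarely' -> ref count 1 already used up (1/1) -> clipped, no match (matches: 3)
  'rarely' -> ref count 1 already used up (1/1) -> clipped, no match (matches: 3)
  'book' -> ref count 1 already used up (1/1) -> clipped, no match (matches: 3)
Clipped matches: 3, Candidate length: 8
Precision = 3/8

3/8


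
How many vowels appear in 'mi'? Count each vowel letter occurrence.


Scanning each character of 'mi':
  Position 1: 'm' -> consonant (running count: 0)
  Position 2: 'i' -> vowel (running count: 1)
Total vowels: 1

1


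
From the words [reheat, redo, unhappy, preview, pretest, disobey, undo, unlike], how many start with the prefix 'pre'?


Checking each word for prefix 'pre':
  'reheat' -> no (count: 0)
  'redo' -> no (count: 0)
  'unhappy' -> no (count: 0)
  'preview' -> YES, starts with 'pre' (count: 1)
  'pretest' -> YES, starts with 'pre' (count: 2)
  'disobey' -> no (count: 2)
  'undo' -> no (count: 2)
  'unlike' -> no (count: 2)
Total with prefix 'pre': 2

2


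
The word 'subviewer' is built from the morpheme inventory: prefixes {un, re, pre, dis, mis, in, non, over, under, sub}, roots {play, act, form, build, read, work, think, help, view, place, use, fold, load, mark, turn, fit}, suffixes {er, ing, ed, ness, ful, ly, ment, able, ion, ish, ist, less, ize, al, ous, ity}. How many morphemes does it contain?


Segmenting 'subviewer' against the inventory:
  'sub' -> prefix (morpheme 1)
  'view' -> root (morpheme 2)
  'er' -> suffix (morpheme 3)
Total morphemes: 3

3


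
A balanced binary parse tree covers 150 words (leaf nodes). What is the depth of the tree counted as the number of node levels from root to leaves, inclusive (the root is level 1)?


In a balanced binary tree with n leaves the deepest leaf is ceil(log2(n)) edges below the root,
so counting node levels inclusive of root and leaves gives ceil(log2(n)) + 1 levels.
log2(150) = 7.2288
ceil(7.2288) = 8
levels = 8 + 1 = 9

9


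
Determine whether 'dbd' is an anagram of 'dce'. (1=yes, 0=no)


Sort characters of 'dbd': 'bdd'
Sort characters of 'dce': 'cde'
Sorted forms differ -> they are NOT anagrams
Result: 0

0


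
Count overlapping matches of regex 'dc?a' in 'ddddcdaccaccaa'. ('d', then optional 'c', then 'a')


Pattern: dc?a means 'd', then optional 'c', then 'a'.
Scanning 'ddddcdaccaccaa' position-by-position:
  Pos 0: window 'ddd' -> no
  Pos 1: window 'ddd' -> no
  Pos 2: window 'ddc' -> no
  Pos 3: window 'dcd' -> no
  Pos 4: window 'cda' -> no
  Pos 5: window 'dac' -> MATCH
  Pos 6: window 'acc' -> no
  Pos 7: window 'cca' -> no
  Pos 8: window 'cac' -> no
  Pos 9: window 'acc' -> no
  Pos 10: window 'cca' -> no
  Pos 11: window 'caa' -> no
  Pos 12: window 'aa' -> no
  Pos 13: window 'a' -> no
Total matches: 1

1


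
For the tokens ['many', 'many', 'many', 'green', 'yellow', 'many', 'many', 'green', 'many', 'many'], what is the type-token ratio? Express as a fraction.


Tokens: 10
Unique types: ('green', 'many', 'yellow') = 3
TTR = 3/10
Already in lowest terms.

3/10


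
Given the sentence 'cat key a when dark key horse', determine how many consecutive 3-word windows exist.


Word trigrams from [7] words:
  Trigram 1: (cat key a)
  Trigram 2: (key a when)
  Trigram 3: (a when dark)
  Trigram 4: (when dark key)
  Trigram 5: (dark key horse)
Total word trigrams: 7 - 2 = 5

5


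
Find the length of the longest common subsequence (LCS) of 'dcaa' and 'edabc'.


DP table for LCS of 'dcaa' and 'edabc':
       e  d  a  b  c
    0  0  0  0  0  0
  d 0  0  1  1  1  1
  c 0  0  1  1  1  2
  a 0  0  1  2  2  2
  a 0  0  1  2  2  2
LCS: 'dc'
LCS length = 2

2


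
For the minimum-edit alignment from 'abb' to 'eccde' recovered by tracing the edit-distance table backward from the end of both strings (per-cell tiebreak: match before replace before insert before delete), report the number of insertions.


Edit distance = 5. Backtracking from cell (3, 5) with preference match > replace > insert > delete,
then listing the resulting alignment 'abb' -> 'eccde' left to right:
  Step 1: insert 'e' [insertion #1]
  Step 2: insert 'c' [insertion #2]
  Step 3: replace a->c
  Step 4: replace b->d
  Step 5: replace b->e
Total insertions: 2

2


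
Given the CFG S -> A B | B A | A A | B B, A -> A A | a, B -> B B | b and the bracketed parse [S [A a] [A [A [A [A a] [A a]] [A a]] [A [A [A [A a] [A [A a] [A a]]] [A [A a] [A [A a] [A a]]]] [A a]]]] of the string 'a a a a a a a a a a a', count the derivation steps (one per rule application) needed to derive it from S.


Every bracketed nonterminal node [X ...] in the tree is produced by exactly one rule application.
Reading the tree off as a leftmost derivation:
  Step 1: S  =>  A A   (applied S -> A A)
  Step 2: A A  =>  a A   (applied A -> a)
  Step 3: a A  =>  a A A   (applied A -> A A)
  Step 4: a A A  =>  a A A A   (applied A -> A A)
  Step 5: a A A A  =>  a A A A A   (applied A -> A A)
  Step 6: a A A A A  =>  a a A A A   (applied A -> a)
  Step 7: a a A A A  =>  a a a A A   (applied A -> a)
  Step 8: a a a A A  =>  a a a a A   (applied A -> a)
  Step 9: a a a a A  =>  a a a a A A   (applied A -> A A)
  Step 10: a a a a A A  =>  a a a a A A A   (applied A -> A A)
  Step 11: a a a a A A A  =>  a a a a A A A A   (applied A -> A A)
  Step 12: a a a a A A A A  =>  a a a a a A A A   (applied A -> a)
  Step 13: a a a a a A A A  =>  a a a a a A A A A   (applied A -> A A)
  Step 14: a a a a a A A A A  =>  a a a a a a A A A   (applied A -> a)
  Step 15: a a a a a a A A A  =>  a a a a a a a A A   (applied A -> a)
  Step 16: a a a a a a a A A  =>  a a a a a a a A A A   (applied A -> A A)
  Step 17: a a a a a a a A A A  =>  a a a a a a a a A A   (applied A -> a)
  Step 18: a a a a a a a a A A  =>  a a a a a a a a A A A   (applied A -> A A)
  Step 19: a a a a a a a a A A A  =>  a a a a a a a a a A A   (applied A -> a)
  Step 20: a a a a a a a a a A A  =>  a a a a a a a a a a A   (applied A -> a)
  Step 21: a a a a a a a a a a A  =>  a a a a a a a a a a a   (applied A -> a)
Final yield: a a a a a a a a a a a
Total rewrite steps: 21

21


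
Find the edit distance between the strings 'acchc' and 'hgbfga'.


Building DP table for s1='acchc' (len 5) and s2='hgbfga' (len 6):
       h  g  b  f  g  a
    0  1  2  3  4  5  6
  a 1  1  2  3  4  5  5
  c 2  2  2  3  4  5  6
  c 3  3  3  3  4  5  6
  h 4  3  4  4  4  5  6
  c 5  4  4  5  5  5  6
Edit distance = dp[5][6] = 6

6


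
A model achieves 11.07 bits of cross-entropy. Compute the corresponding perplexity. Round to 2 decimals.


Perplexity formula: PP = 2^H
H = 11.07
PP = 2^11.07
Decompose: 2^11.07 = 2^11 * 2^0.07
2^11 = 2048, 2^0.07 ~ 1.0497167
PP ~ 2048 * 1.0497167 = 2149.8198016
Rounded to 2 decimals: 2149.82

2149.82


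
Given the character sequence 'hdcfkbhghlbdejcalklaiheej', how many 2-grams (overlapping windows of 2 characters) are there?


String 'hdcfkbhghlbdejcalklaiheej' has length L = 25.
Number of overlapping n-grams = L - n + 1
Substituting: 25 - 2 + 1 = 24

24


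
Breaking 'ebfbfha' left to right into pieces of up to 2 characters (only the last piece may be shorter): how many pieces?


'ebfbfha' has 7 characters.
Chunking with max size 2:
  Chunk 1: 'eb' (positions 0-1)
  Chunk 2: 'fb' (positions 2-3)
  Chunk 3: 'fh' (positions 4-5)
  Chunk 4: 'a' (positions 6-6)
Total chunks: ceil(7 / 2) = 4

4


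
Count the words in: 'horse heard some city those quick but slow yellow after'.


Counting words by splitting on spaces:
  Word 1: 'horse'
  Word 2: 'heard'
  Word 3: 'some'
  Word 4: 'city'
  Word 5: 'those'
  Word 6: 'quick'
  Word 7: 'but'
  Word 8: 'slow'
  Word 9: 'yellow'
  Word 10: 'after'
Total words: 10

10


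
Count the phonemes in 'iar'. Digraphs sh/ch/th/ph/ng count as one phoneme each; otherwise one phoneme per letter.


Parsing 'iar' greedily, digraphs first:
  'i' -> vowel phoneme (phonemes so far: 1)
  'a' -> vowel phoneme (phonemes so far: 2)
  'r' -> consonant phoneme (phonemes so far: 3)
Total phonemes: 3

3


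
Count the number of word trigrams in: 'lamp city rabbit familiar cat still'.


Word trigrams from [6] words:
  Trigram 1: (lamp city rabbit)
  Trigram 2: (city rabbit familiar)
  Trigram 3: (rabbit familiar cat)
  Trigram 4: (familiar cat still)
Total word trigrams: 6 - 2 = 4

4


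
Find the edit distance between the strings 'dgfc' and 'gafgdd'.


Building DP table for s1='dgfc' (len 4) and s2='gafgdd' (len 6):
       g  a  f  g  d  d
    0  1  2  3  4  5  6
  d 1  1  2  3  4  4  5
  g 2  1  2  3  3  4  5
  f 3  2  2  2  3  4  5
  c 4  3  3  3  3  4  5
Edit distance = dp[4][6] = 5

5


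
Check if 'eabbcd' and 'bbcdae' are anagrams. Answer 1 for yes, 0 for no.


Sort characters of 'eabbcd': 'abbcde'
Sort characters of 'bbcdae': 'abbcde'
Sorted forms match -> they ARE anagrams
Result: 1

1


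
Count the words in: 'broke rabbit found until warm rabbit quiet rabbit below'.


Counting words by splitting on spaces:
  Word 1: 'broke'
  Word 2: 'rabbit'
  Word 3: 'found'
  Word 4: 'until'
  Word 5: 'warm'
  Word 6: 'rabbit'
  Word 7: 'quiet'
  Word 8: 'rabbit'
  Word 9: 'below'
Total words: 9

9


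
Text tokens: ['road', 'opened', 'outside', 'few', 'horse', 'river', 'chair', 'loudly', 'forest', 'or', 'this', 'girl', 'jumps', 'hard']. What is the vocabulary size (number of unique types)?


Listing all tokens and tracking unique types:
  Token 1: 'road' -> NEW (unique so far: 1)
  Token 2: 'opened' -> NEW (unique so far: 2)
  Token 3: 'outside' -> NEW (unique so far: 3)
  Token 4: 'few' -> NEW (unique so far: 4)
  Token 5: 'horse' -> NEW (unique so far: 5)
  Token 6: 'river' -> NEW (unique so far: 6)
  Token 7: 'chair' -> NEW (unique so far: 7)
  Token 8: 'loudly' -> NEW (unique so far: 8)
  Token 9: 'forest' -> NEW (unique so far: 9)
  Token 10: 'or' -> NEW (unique so far: 10)
  Token 11: 'this' -> NEW (unique so far: 11)
  Token 12: 'girl' -> NEW (unique so far: 12)
  Token 13: 'jumps' -> NEW (unique so far: 13)
  Token 14: 'hard' -> NEW (unique so far: 14)
Unique types: ('chair', 'few', 'forest', 'girl', 'hard', 'horse', 'jumps', 'loudly', 'opened', 'or', 'outside', 'river', 'road', 'this')
Vocabulary size: 14

14


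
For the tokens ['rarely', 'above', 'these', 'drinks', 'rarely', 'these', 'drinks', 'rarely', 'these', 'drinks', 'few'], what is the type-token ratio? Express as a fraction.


Tokens: 11
Unique types: ('above', 'drinks', 'few', 'rarely', 'these') = 5
TTR = 5/11
Already in lowest terms.

5/11


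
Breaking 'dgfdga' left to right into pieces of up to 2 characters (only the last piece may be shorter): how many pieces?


'dgfdga' has 6 characters.
Chunking with max size 2:
  Chunk 1: 'dg' (positions 0-1)
  Chunk 2: 'fd' (positions 2-3)
  Chunk 3: 'ga' (positions 4-5)
Total chunks: ceil(6 / 2) = 3

3


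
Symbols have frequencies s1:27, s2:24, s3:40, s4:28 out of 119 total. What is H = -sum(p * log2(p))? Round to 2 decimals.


Computing entropy H = -sum(p_i * log2(p_i)):
  s1: p = 27/119 = 0.2269, -p*log2(p) = 0.4855
  s2: p = 24/119 = 0.2017, -p*log2(p) = 0.4659
  s3: p = 40/119 = 0.3361, -p*log2(p) = 0.5287
  s4: p = 28/119 = 0.2353, -p*log2(p) = 0.4912
H = sum of terms = 1.9713
Rounded to 2 decimals: 1.97

1.97


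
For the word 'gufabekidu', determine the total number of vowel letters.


Scanning each character of 'gufabekidu':
  Position 1: 'g' -> consonant (running count: 0)
  Position 2: 'u' -> vowel (running count: 1)
  Position 3: 'f' -> consonant (running count: 1)
  Position 4: 'a' -> vowel (running count: 2)
  Position 5: 'b' -> consonant (running count: 2)
  Position 6: 'e' -> vowel (running count: 3)
  Position 7: 'k' -> consonant (running count: 3)
  Position 8: 'i' -> vowel (running count: 4)
  Position 9: 'd' -> consonant (running count: 4)
  Position 10: 'u' -> vowel (running count: 5)
Total vowels: 5

5


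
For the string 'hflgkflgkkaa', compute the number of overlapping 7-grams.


String 'hflgkflgkkaa' has length L = 12.
Number of overlapping n-grams = L - n + 1
Substituting: 12 - 7 + 1 = 6

6


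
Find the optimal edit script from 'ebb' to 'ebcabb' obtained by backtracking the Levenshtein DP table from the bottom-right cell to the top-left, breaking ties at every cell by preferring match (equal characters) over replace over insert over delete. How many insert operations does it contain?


Edit distance = 3. Backtracking from cell (3, 6) with preference match > replace > insert > delete,
then listing the resulting alignment 'ebb' -> 'ebcabb' left to right:
  Step 1: keep 'e'
  Step 2: insert 'b' [insertion #1]
  Step 3: insert 'c' [insertion #2]
  Step 4: insert 'a' [insertion #3]
  Step 5: keep 'b'
  Step 6: keep 'b'
Total insertions: 3

3


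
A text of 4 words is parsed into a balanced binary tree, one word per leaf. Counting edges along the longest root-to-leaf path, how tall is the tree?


In a balanced binary tree with n leaves the deepest leaf is ceil(log2(n)) edges below the root.
log2(4) = 2.0000
ceil(2.0000) = 2
height (edges) = 2

2


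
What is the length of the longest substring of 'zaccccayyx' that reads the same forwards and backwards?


Scanning 'zaccccayyx' for palindromic substrings.
Substring at positions 1-6: 'acccca'.
Check: reverse('acccca') = 'acccca' -> palindrome confirmed.
Neighbouring characters ('z' / 'y') break symmetry, so it cannot extend further.
No longer palindromic substring exists; longest length = 6

6


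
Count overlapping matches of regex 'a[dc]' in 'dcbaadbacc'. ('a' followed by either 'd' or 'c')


Pattern: a[dc] means 'a' followed by either 'd' or 'c'.
Scanning 'dcbaadbacc' position-by-position:
  Pos 0: window 'dc' -> no
  Pos 1: window 'cb' -> no
  Pos 2: window 'ba' -> no
  Pos 3: window 'aa' -> no
  Pos 4: window 'ad' -> MATCH
  Pos 5: window 'db' -> no
  Pos 6: window 'ba' -> no
  Pos 7: window 'ac' -> MATCH
  Pos 8: window 'cc' -> no
  Pos 9: window 'c' -> no
Total matches: 2

2


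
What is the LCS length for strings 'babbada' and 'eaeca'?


DP table for LCS of 'babbada' and 'eaeca':
       e  a  e  c  a
    0  0  0  0  0  0
  b 0  0  0  0  0  0
  a 0  0  1  1  1  1
  b 0  0  1  1  1  1
  b 0  0  1  1  1  1
  a 0  0  1  1  1  2
  d 0  0  1  1  1  2
  a 0  0  1  1  1  2
LCS: 'aa'
LCS length = 2

2


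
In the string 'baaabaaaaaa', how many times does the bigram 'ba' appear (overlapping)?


Scanning 'baaabaaaaaa' for bigram 'ba':
  Position 0: 'ba' -> MATCH
  Position 1: 'aa' -> no
  Position 2: 'aa' -> no
  Position 3: 'ab' -> no
  Position 4: 'ba' -> MATCH
  Position 5: 'aa' -> no
  Position 6: 'aa' -> no
  Position 7: 'aa' -> no
  Position 8: 'aa' -> no
  Position 9: 'aa' -> no
Total matches: 2

2


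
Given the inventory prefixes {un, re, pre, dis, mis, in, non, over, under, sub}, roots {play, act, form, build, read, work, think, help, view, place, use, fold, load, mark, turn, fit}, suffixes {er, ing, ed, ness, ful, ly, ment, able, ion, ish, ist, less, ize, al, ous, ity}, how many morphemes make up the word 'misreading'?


Segmenting 'misreading' against the inventory:
  'mis' -> prefix (morpheme 1)
  'read' -> root (morpheme 2)
  'ing' -> suffix (morpheme 3)
Total morphemes: 3

3


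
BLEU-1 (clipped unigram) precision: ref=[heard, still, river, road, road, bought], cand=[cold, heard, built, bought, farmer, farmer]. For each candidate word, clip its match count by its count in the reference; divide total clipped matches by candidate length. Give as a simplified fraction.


Reference word counts: {'bought': 1, 'heard': 1, 'river': 1, 'road': 2, 'still': 1}
Checking each candidate word (with clipping):
  'cold' -> not in reference -> no match (matches: 0)
  'heard' -> in reference (ref count 1, used 1/1) -> match (matches: 1)
  'built' -> not in reference -> no match (matches: 1)
  'bought' -> in reference (ref count 1, used 1/1) -> match (matches: 2)
  'farmer' -> not in reference -> no match (matches: 2)
  'farmer' -> not in reference -> no match (matches: 2)
Clipped matches: 2, Candidate length: 6
Precision = 2/6 = 1/3

1/3


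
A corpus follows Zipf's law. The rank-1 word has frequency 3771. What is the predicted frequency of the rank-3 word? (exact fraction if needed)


Zipf's law: freq(rank) = f1 / rank
f1 = 3771, rank = 3
freq = 3771 / 3
= 1257

1257


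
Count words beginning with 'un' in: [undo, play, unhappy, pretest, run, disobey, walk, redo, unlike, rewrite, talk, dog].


Checking each word for prefix 'un':
  'undo' -> YES, starts with 'un' (count: 1)
  'play' -> no (count: 1)
  'unhappy' -> YES, starts with 'un' (count: 2)
  'pretest' -> no (count: 2)
  'run' -> no (count: 2)
  'disobey' -> no (count: 2)
  'walk' -> no (count: 2)
  'redo' -> no (count: 2)
  'unlike' -> YES, starts with 'un' (count: 3)
  'rewrite' -> no (count: 3)
  'talk' -> no (count: 3)
  'dog' -> no (count: 3)
Total with prefix 'un': 3

3


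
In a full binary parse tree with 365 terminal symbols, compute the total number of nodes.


Leaf nodes (terminals): 365
Internal nodes = n - 1 = 365 - 1 = 364
Total = leaves + internal = 365 + 364 = 729

729


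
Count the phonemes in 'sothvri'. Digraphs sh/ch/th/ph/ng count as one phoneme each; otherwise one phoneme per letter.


Parsing 'sothvri' greedily, digraphs first:
  's' -> consonant phoneme (phonemes so far: 1)
  'o' -> vowel phoneme (phonemes so far: 2)
  'th' -> digraph (1 consonant phoneme) (phonemes so far: 3)
  'v' -> consonant phoneme (phonemes so far: 4)
  'r' -> consonant phoneme (phonemes so far: 5)
  'i' -> vowel phoneme (phonemes so far: 6)
Total phonemes: 6

6


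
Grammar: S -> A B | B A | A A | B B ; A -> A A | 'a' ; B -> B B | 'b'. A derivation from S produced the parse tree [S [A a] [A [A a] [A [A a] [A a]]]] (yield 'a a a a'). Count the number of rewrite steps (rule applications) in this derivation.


Every bracketed nonterminal node [X ...] in the tree is produced by exactly one rule application.
Reading the tree off as a leftmost derivation:
  Step 1: S  =>  A A   (applied S -> A A)
  Step 2: A A  =>  a A   (applied A -> a)
  Step 3: a A  =>  a A A   (applied A -> A A)
  Step 4: a A A  =>  a a A   (applied A -> a)
  Step 5: a a A  =>  a a A A   (applied A -> A A)
  Step 6: a a A A  =>  a a a A   (applied A -> a)
  Step 7: a a a A  =>  a a a a   (applied A -> a)
Final yield: a a a a
Total rewrite steps: 7

7


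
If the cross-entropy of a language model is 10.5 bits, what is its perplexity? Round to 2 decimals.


Perplexity formula: PP = 2^H
H = 10.5
PP = 2^10.5
Decompose: 2^10.5 = 2^10 * 2^0.5 = 2^10 * sqrt(2)
2^10 = 1024, sqrt(2) ~ 1.4142136
PP ~ 1024 * 1.4142136 = 1448.1547264
Rounded to 2 decimals: 1448.15

1448.15


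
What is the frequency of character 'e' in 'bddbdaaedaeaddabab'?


Scanning 'bddbdaaedaeaddabab' for 'e':
  Position 7: 'e' -> MATCH (count: 1)
  Position 10: 'e' -> MATCH (count: 2)
Total occurrences of 'e': 2

2


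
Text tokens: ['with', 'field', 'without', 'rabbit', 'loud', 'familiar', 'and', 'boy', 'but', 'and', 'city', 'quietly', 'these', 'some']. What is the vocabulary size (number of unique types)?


Listing all tokens and tracking unique types:
  Token 1: 'with' -> NEW (unique so far: 1)
  Token 2: 'field' -> NEW (unique so far: 2)
  Token 3: 'without' -> NEW (unique so far: 3)
  Token 4: 'rabbit' -> NEW (unique so far: 4)
  Token 5: 'loud' -> NEW (unique so far: 5)
  Token 6: 'familiar' -> NEW (unique so far: 6)
  Token 7: 'and' -> NEW (unique so far: 7)
  Token 8: 'boy' -> NEW (unique so far: 8)
  Token 9: 'but' -> NEW (unique so far: 9)
  Token 10: 'and' -> duplicate (unique so far: 9)
  Token 11: 'city' -> NEW (unique so far: 10)
  Token 12: 'quietly' -> NEW (unique so far: 11)
  Token 13: 'these' -> NEW (unique so far: 12)
  Token 14: 'some' -> NEW (unique so far: 13)
Unique types: ('and', 'boy', 'but', 'city', 'familiar', 'field', 'loud', 'quietly', 'rabbit', 'some', 'these', 'with', 'without')
Vocabulary size: 13

13


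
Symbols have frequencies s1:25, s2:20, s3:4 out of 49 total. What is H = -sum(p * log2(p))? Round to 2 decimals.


Computing entropy H = -sum(p_i * log2(p_i)):
  s1: p = 25/49 = 0.5102, -p*log2(p) = 0.4953
  s2: p = 20/49 = 0.4082, -p*log2(p) = 0.5277
  s3: p = 4/49 = 0.0816, -p*log2(p) = 0.2951
H = sum of terms = 1.3181
Rounded to 2 decimals: 1.32

1.32


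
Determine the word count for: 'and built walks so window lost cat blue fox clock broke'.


Counting words by splitting on spaces:
  Word 1: 'and'
  Word 2: 'built'
  Word 3: 'walks'
  Word 4: 'so'
  Word 5: 'window'
  Word 6: 'lost'
  Word 7: 'cat'
  Word 8: 'blue'
  Word 9: 'fox'
  Word 10: 'clock'
  Word 11: 'broke'
Total words: 11

11


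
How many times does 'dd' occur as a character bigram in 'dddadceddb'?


Scanning 'dddadceddb' for bigram 'dd':
  Position 0: 'dd' -> MATCH
  Position 1: 'dd' -> MATCH
  Position 2: 'da' -> no
  Position 3: 'ad' -> no
  Position 4: 'dc' -> no
  Position 5: 'ce' -> no
  Position 6: 'ed' -> no
  Position 7: 'dd' -> MATCH
  Position 8: 'db' -> no
Total matches: 3

3


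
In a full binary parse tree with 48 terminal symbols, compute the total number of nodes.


Leaf nodes (terminals): 48
Internal nodes = n - 1 = 48 - 1 = 47
Total = leaves + internal = 48 + 47 = 95

95


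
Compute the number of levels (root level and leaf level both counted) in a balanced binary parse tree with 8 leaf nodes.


In a balanced binary tree with n leaves the deepest leaf is ceil(log2(n)) edges below the root,
so counting node levels inclusive of root and leaves gives ceil(log2(n)) + 1 levels.
log2(8) = 3.0000
ceil(3.0000) = 3
levels = 3 + 1 = 4

4


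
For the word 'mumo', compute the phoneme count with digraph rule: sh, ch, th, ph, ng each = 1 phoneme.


Parsing 'mumo' greedily, digraphs first:
  'm' -> consonant phoneme (phonemes so far: 1)
  'u' -> vowel phoneme (phonemes so far: 2)
  'm' -> consonant phoneme (phonemes so far: 3)
  'o' -> vowel phoneme (phonemes so far: 4)
Total phonemes: 4

4


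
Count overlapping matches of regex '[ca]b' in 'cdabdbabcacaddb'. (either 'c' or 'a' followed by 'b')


Pattern: [ca]b means either 'c' or 'a' followed by 'b'.
Scanning 'cdabdbabcacaddb' position-by-position:
  Pos 0: window 'cd' -> no
  Pos 1: window 'da' -> no
  Pos 2: window 'ab' -> MATCH
  Pos 3: window 'bd' -> no
  Pos 4: window 'db' -> no
  Pos 5: window 'ba' -> no
  Pos 6: window 'ab' -> MATCH
  Pos 7: window 'bc' -> no
  Pos 8: window 'ca' -> no
  Pos 9: window 'ac' -> no
  Pos 10: window 'ca' -> no
  Pos 11: window 'ad' -> no
  Pos 12: window 'dd' -> no
  Pos 13: window 'db' -> no
  Pos 14: window 'b' -> no
Total matches: 2

2


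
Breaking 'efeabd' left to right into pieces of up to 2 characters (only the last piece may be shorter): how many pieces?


'efeabd' has 6 characters.
Chunking with max size 2:
  Chunk 1: 'ef' (positions 0-1)
  Chunk 2: 'ea' (positions 2-3)
  Chunk 3: 'bd' (positions 4-5)
Total chunks: ceil(6 / 2) = 3

3


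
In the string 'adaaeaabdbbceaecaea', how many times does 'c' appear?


Scanning 'adaaeaabdbbceaecaea' for 'c':
  Position 11: 'c' -> MATCH (count: 1)
  Position 15: 'c' -> MATCH (count: 2)
Total occurrences of 'c': 2

2


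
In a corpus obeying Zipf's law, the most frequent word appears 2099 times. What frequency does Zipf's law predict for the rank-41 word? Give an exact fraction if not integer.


Zipf's law: freq(rank) = f1 / rank
f1 = 2099, rank = 41
freq = 2099 / 41
GCD(2099, 41) = 1
Simplified: 2099/41

2099/41


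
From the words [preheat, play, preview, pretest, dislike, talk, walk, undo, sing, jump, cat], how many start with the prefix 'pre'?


Checking each word for prefix 'pre':
  'preheat' -> YES, starts with 'pre' (count: 1)
  'play' -> no (count: 1)
  'preview' -> YES, starts with 'pre' (count: 2)
  'pretest' -> YES, starts with 'pre' (count: 3)
  'dislike' -> no (count: 3)
  'talk' -> no (count: 3)
  'walk' -> no (count: 3)
  'undo' -> no (count: 3)
  'sing' -> no (count: 3)
  'jump' -> no (count: 3)
  'cat' -> no (count: 3)
Total with prefix 'pre': 3

3


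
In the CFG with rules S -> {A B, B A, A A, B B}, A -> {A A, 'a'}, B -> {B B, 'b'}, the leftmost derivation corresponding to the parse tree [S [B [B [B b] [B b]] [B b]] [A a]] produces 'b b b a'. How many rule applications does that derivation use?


Every bracketed nonterminal node [X ...] in the tree is produced by exactly one rule application.
Reading the tree off as a leftmost derivation:
  Step 1: S  =>  B A   (applied S -> B A)
  Step 2: B A  =>  B B A   (applied B -> B B)
  Step 3: B B A  =>  B B B A   (applied B -> B B)
  Step 4: B B B A  =>  b B B A   (applied B -> b)
  Step 5: b B B A  =>  b b B A   (applied B -> b)
  Step 6: b b B A  =>  b b b A   (applied B -> b)
  Step 7: b b b A  =>  b b b a   (applied A -> a)
Final yield: b b b a
Total rewrite steps: 7

7


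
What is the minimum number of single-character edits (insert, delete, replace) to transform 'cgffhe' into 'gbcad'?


Building DP table for s1='cgffhe' (len 6) and s2='gbcad' (len 5):
       g  b  c  a  d
    0  1  2  3  4  5
  c 1  1  2  2  3  4
  g 2  1  2  3  3  4
  f 3  2  2  3  4  4
  f 4  3  3  3  4  5
  h 5  4  4  4  4  5
  e 6  5  5  5  5  5
Edit distance = dp[6][5] = 5

5


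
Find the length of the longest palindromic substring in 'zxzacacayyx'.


Scanning 'zxzacacayyx' for palindromic substrings.
Substring at positions 3-7: 'acaca'.
Check: reverse('acaca') = 'acaca' -> palindrome confirmed.
Neighbouring characters ('z' / 'y') break symmetry, so it cannot extend further.
No longer palindromic substring exists; longest length = 5

5


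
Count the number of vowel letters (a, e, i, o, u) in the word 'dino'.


Scanning each character of 'dino':
  Position 1: 'd' -> consonant (running count: 0)
  Position 2: 'i' -> vowel (running count: 1)
  Position 3: 'n' -> consonant (running count: 1)
  Position 4: 'o' -> vowel (running count: 2)
Total vowels: 2

2


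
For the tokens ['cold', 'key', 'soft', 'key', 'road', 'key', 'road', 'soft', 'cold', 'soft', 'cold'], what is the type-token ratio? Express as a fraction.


Tokens: 11
Unique types: ('cold', 'key', 'road', 'soft') = 4
TTR = 4/11
Already in lowest terms.

4/11


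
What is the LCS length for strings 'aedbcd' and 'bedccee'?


DP table for LCS of 'aedbcd' and 'bedccee':
       b  e  d  c  c  e  e
    0  0  0  0  0  0  0  0
  a 0  0  0  0  0  0  0  0
  e 0  0  1  1  1  1  1  1
  d 0  0  1  2  2  2  2  2
  b 0  1  1  2  2  2  2  2
  c 0  1  1  2  3  3  3  3
  d 0  1  1  2  3  3  3  3
LCS: 'edc'
LCS length = 3

3


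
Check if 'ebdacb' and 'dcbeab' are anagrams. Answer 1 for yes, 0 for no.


Sort characters of 'ebdacb': 'abbcde'
Sort characters of 'dcbeab': 'abbcde'
Sorted forms match -> they ARE anagrams
Result: 1

1


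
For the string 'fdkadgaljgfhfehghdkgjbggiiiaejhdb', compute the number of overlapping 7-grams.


String 'fdkadgaljgfhfehghdkgjbggiiiaejhdb' has length L = 33.
Number of overlapping n-grams = L - n + 1
Substituting: 33 - 7 + 1 = 27

27


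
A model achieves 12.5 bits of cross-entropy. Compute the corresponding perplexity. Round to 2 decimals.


Perplexity formula: PP = 2^H
H = 12.5
PP = 2^12.5
Decompose: 2^12.5 = 2^12 * 2^0.5 = 2^12 * sqrt(2)
2^12 = 4096, sqrt(2) ~ 1.4142136
PP ~ 4096 * 1.4142136 = 5792.6189056
Rounded to 2 decimals: 5792.62

5792.62


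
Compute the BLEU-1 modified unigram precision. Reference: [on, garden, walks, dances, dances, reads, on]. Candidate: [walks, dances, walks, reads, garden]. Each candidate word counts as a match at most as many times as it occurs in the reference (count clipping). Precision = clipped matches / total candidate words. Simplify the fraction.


Reference word counts: {'dances': 2, 'garden': 1, 'on': 2, 'reads': 1, 'walks': 1}
Checking each candidate word (with clipping):
  'walks' -> in reference (ref count 1, used 1/1) -> match (matches: 1)
  'dances' -> in reference (ref count 2, used 1/2) -> match (matches: 2)
  'walks' -> ref count 1 already used up (1/1) -> clipped, no match (matches: 2)
  'reads' -> in reference (ref count 1, used 1/1) -> match (matches: 3)
  'garden' -> in reference (ref count 1, used 1/1) -> match (matches: 4)
Clipped matches: 4, Candidate length: 5
Precision = 4/5

4/5


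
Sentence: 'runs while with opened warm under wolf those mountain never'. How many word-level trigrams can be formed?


Word trigrams from [10] words:
  Trigram 1: (runs while with)
  Trigram 2: (while with opened)
  Trigram 3: (with opened warm)
  Trigram 4: (opened warm under)
  Trigram 5: (warm under wolf)
  Trigram 6: (under wolf those)
  Trigram 7: (wolf those mountain)
  Trigram 8: (those mountain never)
Total word trigrams: 10 - 2 = 8

8


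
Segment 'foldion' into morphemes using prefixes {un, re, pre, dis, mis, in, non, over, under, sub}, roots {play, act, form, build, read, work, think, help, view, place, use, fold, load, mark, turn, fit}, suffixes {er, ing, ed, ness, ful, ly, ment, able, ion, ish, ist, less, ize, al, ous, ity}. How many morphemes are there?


Segmenting 'foldion' against the inventory:
  'fold' -> root (morpheme 1)
  'ion' -> suffix (morpheme 2)
Total morphemes: 2

2


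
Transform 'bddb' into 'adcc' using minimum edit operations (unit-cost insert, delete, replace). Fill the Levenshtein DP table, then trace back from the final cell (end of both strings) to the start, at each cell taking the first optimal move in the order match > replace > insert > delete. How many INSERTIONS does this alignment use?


Edit distance = 3. Backtracking from cell (4, 4) with preference match > replace > insert > delete,
then listing the resulting alignment 'bddb' -> 'adcc' left to right:
  Step 1: replace b->a
  Step 2: keep 'd'
  Step 3: replace d->c
  Step 4: replace b->c
Total insertions: 0

0


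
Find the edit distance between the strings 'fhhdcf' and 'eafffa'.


Building DP table for s1='fhhdcf' (len 6) and s2='eafffa' (len 6):
       e  a  f  f  f  a
    0  1  2  3  4  5  6
  f 1  1  2  2  3  4  5
  h 2  2  2  3  3  4  5
  h 3  3  3  3  4  4  5
  d 4  4  4  4  4  5  5
  c 5  5  5  5  5  5  6
  f 6  6  6  5  5  5  6
Edit distance = dp[6][6] = 6

6


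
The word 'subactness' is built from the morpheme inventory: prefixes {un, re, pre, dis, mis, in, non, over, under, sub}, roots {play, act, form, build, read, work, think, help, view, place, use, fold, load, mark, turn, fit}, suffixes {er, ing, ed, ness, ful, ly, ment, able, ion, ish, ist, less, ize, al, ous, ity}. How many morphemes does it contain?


Segmenting 'subactness' against the inventory:
  'sub' -> prefix (morpheme 1)
  'act' -> root (morpheme 2)
  'ness' -> suffix (morpheme 3)
Total morphemes: 3

3


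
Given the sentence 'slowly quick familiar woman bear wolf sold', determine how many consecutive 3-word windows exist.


Word trigrams from [7] words:
  Trigram 1: (slowly quick familiar)
  Trigram 2: (quick familiar woman)
  Trigram 3: (familiar woman bear)
  Trigram 4: (woman bear wolf)
  Trigram 5: (bear wolf sold)
Total word trigrams: 7 - 2 = 5

5


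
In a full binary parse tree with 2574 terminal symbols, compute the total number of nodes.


Leaf nodes (terminals): 2574
Internal nodes = n - 1 = 2574 - 1 = 2573
Total = leaves + internal = 2574 + 2573 = 5147

5147


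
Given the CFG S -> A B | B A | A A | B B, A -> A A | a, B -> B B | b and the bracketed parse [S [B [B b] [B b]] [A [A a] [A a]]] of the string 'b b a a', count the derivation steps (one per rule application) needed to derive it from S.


Every bracketed nonterminal node [X ...] in the tree is produced by exactly one rule application.
Reading the tree off as a leftmost derivation:
  Step 1: S  =>  B A   (applied S -> B A)
  Step 2: B A  =>  B B A   (applied B -> B B)
  Step 3: B B A  =>  b B A   (applied B -> b)
  Step 4: b B A  =>  b b A   (applied B -> b)
  Step 5: b b A  =>  b b A A   (applied A -> A A)
  Step 6: b b A A  =>  b b a A   (applied A -> a)
  Step 7: b b a A  =>  b b a a   (applied A -> a)
Final yield: b b a a
Total rewrite steps: 7

7


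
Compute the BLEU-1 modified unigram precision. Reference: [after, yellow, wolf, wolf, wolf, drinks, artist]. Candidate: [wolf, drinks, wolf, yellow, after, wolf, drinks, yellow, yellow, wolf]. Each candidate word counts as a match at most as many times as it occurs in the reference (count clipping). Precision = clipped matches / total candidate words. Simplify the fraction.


Reference word counts: {'after': 1, 'artist': 1, 'drinks': 1, 'wolf': 3, 'yellow': 1}
Checking each candidate word (with clipping):
  'wolf' -> in reference (ref count 3, used 1/3) -> match (matches: 1)
  'drinks' -> in reference (ref count 1, used 1/1) -> match (matches: 2)
  'wolf' -> in reference (ref count 3, used 2/3) -> match (matches: 3)
  'yellow' -> in reference (ref count 1, used 1/1) -> match (matches: 4)
  'after' -> in reference (ref count 1, used 1/1) -> match (matches: 5)
  'wolf' -> in reference (ref count 3, used 3/3) -> match (matches: 6)
  'drinks' -> ref count 1 already used up (1/1) -> clipped, no match (matches: 6)
  'yellow' -> ref count 1 already used up (1/1) -> clipped, no match (matches: 6)
  'yellow' -> ref count 1 already used up (1/1) -> clipped, no match (matches: 6)
  'wolf' -> ref count 3 already used up (3/3) -> clipped, no match (matches: 6)
Clipped matches: 6, Candidate length: 10
Precision = 6/10 = 3/5

3/5


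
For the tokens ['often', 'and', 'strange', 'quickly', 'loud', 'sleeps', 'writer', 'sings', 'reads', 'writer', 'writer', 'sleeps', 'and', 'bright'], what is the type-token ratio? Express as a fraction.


Tokens: 14
Unique types: ('and', 'bright', 'loud', 'often', 'quickly', 'reads', 'sings', 'sleeps', 'strange', 'writer') = 10
TTR = 10/14
Simplify: divide both by 2 -> 5/7
TTR = 5/7

5/7


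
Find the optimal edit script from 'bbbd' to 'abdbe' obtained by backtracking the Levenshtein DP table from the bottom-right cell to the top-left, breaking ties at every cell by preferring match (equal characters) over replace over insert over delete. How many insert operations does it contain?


Edit distance = 3. Backtracking from cell (4, 5) with preference match > replace > insert > delete,
then listing the resulting alignment 'bbbd' -> 'abdbe' left to right:
  Step 1: insert 'a' [insertion #1]
  Step 2: keep 'b'
  Step 3: replace b->d
  Step 4: keep 'b'
  Step 5: replace d->e
Total insertions: 1

1


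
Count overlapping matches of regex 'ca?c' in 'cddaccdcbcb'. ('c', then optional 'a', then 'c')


Pattern: ca?c means 'c', then optional 'a', then 'c'.
Scanning 'cddaccdcbcb' position-by-position:
  Pos 0: window 'cdd' -> no
  Pos 1: window 'dda' -> no
  Pos 2: window 'dac' -> no
  Pos 3: window 'acc' -> no
  Pos 4: window 'ccd' -> MATCH
  Pos 5: window 'cdc' -> no
  Pos 6: window 'dcb' -> no
  Pos 7: window 'cbc' -> no
  Pos 8: window 'bcb' -> no
  Pos 9: window 'cb' -> no
  Pos 10: window 'b' -> no
Total matches: 1

1
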